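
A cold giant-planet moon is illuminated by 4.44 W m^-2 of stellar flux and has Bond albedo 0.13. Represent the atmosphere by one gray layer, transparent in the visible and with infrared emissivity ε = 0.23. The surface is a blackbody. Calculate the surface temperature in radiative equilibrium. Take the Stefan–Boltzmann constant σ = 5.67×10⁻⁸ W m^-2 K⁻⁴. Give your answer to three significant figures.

66.2 K

At the top of the atmosphere, σT_e⁴ = S(1−α)/4 = 0.9657 W m^-2, giving T_e = 64.24 K.
Surface balance with a leaky layer gives σT_s⁴ = σT_e⁴·2/(2−ε), so T_s = T_e·[2/(2−0.23)]^(1/4) = 66.23 K.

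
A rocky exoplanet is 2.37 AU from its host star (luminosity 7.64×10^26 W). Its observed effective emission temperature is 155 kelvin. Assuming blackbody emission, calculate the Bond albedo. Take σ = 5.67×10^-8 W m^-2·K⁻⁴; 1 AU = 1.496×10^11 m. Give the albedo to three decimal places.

0.729

Orbital distance: d = 2.37 AU = 3.546×10^11 m.
Spreading L over a sphere of radius d: S = 7.64×10^26/(4π·3.55×10^11²) = 483.6 W m^-2.
From σT⁴ = S(1−α)/4 we invert for α: 1−α = 4σT⁴/S.
4σT⁴ = 4·5.67×10⁻⁸·(155)⁴ = 130.9 W m^-2.
Hence α = 1 − 130.9/483.6 = 0.7293.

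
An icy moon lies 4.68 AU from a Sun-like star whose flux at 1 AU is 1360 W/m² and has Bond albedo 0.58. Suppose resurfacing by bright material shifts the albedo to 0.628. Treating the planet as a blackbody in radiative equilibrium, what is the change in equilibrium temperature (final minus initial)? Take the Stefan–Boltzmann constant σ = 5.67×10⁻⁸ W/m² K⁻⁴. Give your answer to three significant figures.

Flux at the orbit: S = 1360/(4.68)² = 62.09 W/m².
Initial: T₁ = [S(1−0.58)/(4σ)]^(1/4) = 103.6 K.
Final:   T₂ = [S(1−0.628)/(4σ)]^(1/4) = 100.5 K.
Change: 100.5 − 103.6 = -3.095 K.

-3.09 kelvin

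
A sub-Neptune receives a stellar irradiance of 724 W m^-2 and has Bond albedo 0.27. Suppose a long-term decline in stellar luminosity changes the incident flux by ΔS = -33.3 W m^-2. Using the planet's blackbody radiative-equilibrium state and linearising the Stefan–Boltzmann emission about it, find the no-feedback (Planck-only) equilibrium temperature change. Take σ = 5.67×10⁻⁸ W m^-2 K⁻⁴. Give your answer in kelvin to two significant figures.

The baseline emission temperature is T_e = 219.7 K.
Only a fraction (1−α) is absorbed and it's spread over 4πR², so ΔF = (1−α)ΔS/4 = -6.077 W m^-2.
Planck response: λ_P = 4σT_e³ = 4·5.67×10⁻⁸·(219.7)³ = 2.406 W m^-2/K.
So ΔT₀ = -6.077/2.406 = -2.53 K.

-2.5 K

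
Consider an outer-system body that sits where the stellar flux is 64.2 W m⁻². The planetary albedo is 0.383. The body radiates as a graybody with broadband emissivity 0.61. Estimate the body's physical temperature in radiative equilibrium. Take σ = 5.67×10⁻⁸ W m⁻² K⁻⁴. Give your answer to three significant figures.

130 K

The planet absorbs (1−α)S over its disc πR² and re-emits over 4πR², so the mean absorbed flux is (1−0.383)·64.20/4 = 9.903 W m⁻².
Radiative balance εσT⁴ = 9.903 gives T = [9.903/(0.61·σ)]^(1/4) = 130.1 K.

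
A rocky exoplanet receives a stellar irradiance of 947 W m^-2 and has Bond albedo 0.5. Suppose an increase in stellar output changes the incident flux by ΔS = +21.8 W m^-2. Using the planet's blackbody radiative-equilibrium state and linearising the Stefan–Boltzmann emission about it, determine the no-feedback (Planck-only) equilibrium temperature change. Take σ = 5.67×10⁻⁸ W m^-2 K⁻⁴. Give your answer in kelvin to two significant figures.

1.2 K

Unperturbed T_e = [947.0·(1−0.5)/(4σ)]^¼ = 213.8 K.
ΔF = Δ[S(1−α)]/4 = (1−0.5)·+21.8/4 = 2.725 W m^-2.
Planck response: λ_P = 4σT_e³ = 4·5.67×10⁻⁸·(213.8)³ = 2.215 W m^-2/K.
So ΔT₀ = 2.725/2.215 = 1.23 K.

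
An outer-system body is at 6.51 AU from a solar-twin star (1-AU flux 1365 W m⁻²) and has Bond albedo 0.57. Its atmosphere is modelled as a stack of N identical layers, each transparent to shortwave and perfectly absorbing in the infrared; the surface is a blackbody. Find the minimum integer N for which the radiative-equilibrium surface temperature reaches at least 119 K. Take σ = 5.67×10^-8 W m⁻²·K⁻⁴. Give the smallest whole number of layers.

Irradiance scales as 1/d², so S = 1365 W m⁻² × (1/6.51)² = 32.21 W m⁻².
OLR = S(1−α)/4 = 3.462 W m⁻²; the top layer radiates at T_e = 88.40 K.
Since T_s⁴ = (N+1)T_e⁴, we need N ≥ (T_s/T_e)⁴ − 1 = 2.284.
The minimum whole number is N = 3.

3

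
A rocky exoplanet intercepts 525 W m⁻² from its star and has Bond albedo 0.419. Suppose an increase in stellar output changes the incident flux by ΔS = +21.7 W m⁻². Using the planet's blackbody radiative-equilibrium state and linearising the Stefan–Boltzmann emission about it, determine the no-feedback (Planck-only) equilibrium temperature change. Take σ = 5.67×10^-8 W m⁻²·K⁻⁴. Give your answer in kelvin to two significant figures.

The baseline emission temperature is T_e = 191.5 K.
ΔF = Δ[S(1−α)]/4 = (1−0.419)·+21.7/4 = 3.152 W m⁻².
Linearising σT⁴ gives d(σT⁴)/dT = 4σT_e³ = 1.593 W m⁻² per K.
Hence the no-feedback warming is ΔF/(4σT_e³) = 1.98 K.

2.0 K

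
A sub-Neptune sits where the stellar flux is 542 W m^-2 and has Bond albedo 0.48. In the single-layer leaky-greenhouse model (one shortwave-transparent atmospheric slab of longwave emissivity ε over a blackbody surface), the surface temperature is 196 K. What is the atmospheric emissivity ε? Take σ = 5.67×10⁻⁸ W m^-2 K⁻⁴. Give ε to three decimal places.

0.316

TOA balance gives T_e = 187.8 K.
T_s⁴ = T_e⁴·2/(2−ε) → ε = 2 − 2(T_e/T_s)⁴ = 2 − 2·(187.8/196)⁴ = 0.3159.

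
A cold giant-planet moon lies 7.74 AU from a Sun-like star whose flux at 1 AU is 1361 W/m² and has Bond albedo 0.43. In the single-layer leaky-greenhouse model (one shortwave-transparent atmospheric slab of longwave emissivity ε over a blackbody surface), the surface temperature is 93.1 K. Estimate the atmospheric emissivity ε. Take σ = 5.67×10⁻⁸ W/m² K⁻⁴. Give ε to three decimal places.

By the inverse-square law, S = 1361/7.74² = 22.72 W/m².
Effective temperature: T_e = [S(1−α)/(4σ)]^(1/4) = 86.93 K.
T_s⁴ = T_e⁴·2/(2−ε) → ε = 2 − 2(T_e/T_s)⁴ = 2 − 2·(86.93/93.1)⁴ = 0.4800.

0.480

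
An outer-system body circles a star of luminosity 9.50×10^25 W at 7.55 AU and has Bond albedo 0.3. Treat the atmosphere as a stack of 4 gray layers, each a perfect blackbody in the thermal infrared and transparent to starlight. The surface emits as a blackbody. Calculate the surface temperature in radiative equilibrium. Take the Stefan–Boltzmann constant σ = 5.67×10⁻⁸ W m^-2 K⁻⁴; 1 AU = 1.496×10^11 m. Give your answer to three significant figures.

97.8 K

d = 7.55 × 1.496×10^11 m = 1.129×10^12 m.
S = L/(4πd²) = 5.926 W m^-2.
Top-of-atmosphere balance: σT_e⁴ = S(1−α)/4 = 1.037 W m^-2 → T_e = 65.40 K.
For an N-layer opaque stack, T_s⁴ = (N+1)T_e⁴, hence T_s = (5)^(1/4)×65.40 K = 97.79 K.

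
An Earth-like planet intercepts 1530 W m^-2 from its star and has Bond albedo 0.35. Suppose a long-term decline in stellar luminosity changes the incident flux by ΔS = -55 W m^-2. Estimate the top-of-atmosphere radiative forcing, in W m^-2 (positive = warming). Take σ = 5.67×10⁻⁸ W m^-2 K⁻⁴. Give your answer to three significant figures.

-8.94 W m^-2

TOA radiative forcing: ΔF = (1−α)ΔS/4 = 0.65·(-55)/4 = -8.938 W m^-2.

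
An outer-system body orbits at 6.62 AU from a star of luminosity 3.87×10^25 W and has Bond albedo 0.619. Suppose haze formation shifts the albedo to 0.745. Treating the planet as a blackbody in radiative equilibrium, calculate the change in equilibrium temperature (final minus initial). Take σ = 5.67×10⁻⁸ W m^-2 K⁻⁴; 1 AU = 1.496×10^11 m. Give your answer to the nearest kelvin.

Orbital distance: d = 6.62 AU = 9.904×10^11 m.
Spreading L over a sphere of radius d: S = 3.87×10^25/(4π·9.90×10^11²) = 3.140 W m^-2.
Before: T₁ = [3.140·0.381/(4σ)]^(1/4) = 47.92 K.
With α = 0.745, T₂ = 43.35 K.
ΔT = T₂ − T₁ = -4.577 K.

-5 kelvin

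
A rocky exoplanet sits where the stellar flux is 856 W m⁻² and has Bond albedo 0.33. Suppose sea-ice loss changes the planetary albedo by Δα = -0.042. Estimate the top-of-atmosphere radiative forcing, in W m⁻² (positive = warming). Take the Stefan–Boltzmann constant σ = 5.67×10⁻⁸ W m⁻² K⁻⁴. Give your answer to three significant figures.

ΔF = −(S/4)Δα = −(856.0/4)×(-0.042) = 8.988 W m⁻².

8.99 W m⁻²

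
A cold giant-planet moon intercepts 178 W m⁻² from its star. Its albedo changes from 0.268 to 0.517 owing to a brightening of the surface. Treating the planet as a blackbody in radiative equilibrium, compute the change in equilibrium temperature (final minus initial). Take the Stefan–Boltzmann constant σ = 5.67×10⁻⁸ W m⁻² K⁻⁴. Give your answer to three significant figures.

-15.3 K

Initial: T₁ = [S(1−0.268)/(4σ)]^(1/4) = 154.8 K.
Final:   T₂ = [S(1−0.517)/(4σ)]^(1/4) = 139.5 K.
Change: 139.5 − 154.8 = -15.28 K.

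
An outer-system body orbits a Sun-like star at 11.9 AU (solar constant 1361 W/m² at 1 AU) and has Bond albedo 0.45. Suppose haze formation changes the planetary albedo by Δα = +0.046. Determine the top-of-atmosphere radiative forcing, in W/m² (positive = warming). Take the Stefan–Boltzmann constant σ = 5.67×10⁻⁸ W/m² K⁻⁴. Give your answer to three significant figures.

Irradiance scales as 1/d², so S = 1361 W/m² × (1/11.9)² = 9.611 W/m².
The change in absorbed flux is Δ[S(1−α)/4] = −SΔα/4 = -0.1105 W/m².

-0.111 W/m²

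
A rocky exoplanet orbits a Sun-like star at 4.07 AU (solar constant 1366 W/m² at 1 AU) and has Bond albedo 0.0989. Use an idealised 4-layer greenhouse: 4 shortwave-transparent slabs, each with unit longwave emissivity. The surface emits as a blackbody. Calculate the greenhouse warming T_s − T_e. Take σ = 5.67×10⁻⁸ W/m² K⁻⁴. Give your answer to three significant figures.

66.6 kelvin

Flux at the orbit: S = 1366/(4.07)² = 82.46 W/m².
OLR = S(1−α)/4 = 18.58 W/m²; the top layer radiates at T_e = 134.5 K.
Surface: T_s = (5)^¼·T_e = 201.2 K.
So the greenhouse effect raises the surface by 201.2 − 134.5 = 66.64 K.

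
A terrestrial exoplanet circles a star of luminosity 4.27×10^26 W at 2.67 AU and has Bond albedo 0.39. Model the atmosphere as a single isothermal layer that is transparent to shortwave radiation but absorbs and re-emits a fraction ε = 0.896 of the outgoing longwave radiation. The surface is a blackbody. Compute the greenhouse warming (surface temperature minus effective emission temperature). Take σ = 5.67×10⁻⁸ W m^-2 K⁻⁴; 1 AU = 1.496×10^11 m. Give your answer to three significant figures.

24.8 K

d = 2.67 × 1.496×10^11 m = 3.994×10^11 m.
Flux at the orbit: S = L/(4πd²) = 4.27×10^26/(4π·(3.99×10^11)²) = 213.0 W m^-2.
The planet radiates to space at T_e = [S(1−α)/(4σ)]^(1/4) = 154.7 K.
The surface balance (absorbed SW + ε·downward IR = σT_s⁴) with T_a⁴ = T_s⁴/2 reduces to T_s = T_e·[2/(2−ε)]^¼ = 179.5 K.
The atmosphere warms the surface by 24.78 K.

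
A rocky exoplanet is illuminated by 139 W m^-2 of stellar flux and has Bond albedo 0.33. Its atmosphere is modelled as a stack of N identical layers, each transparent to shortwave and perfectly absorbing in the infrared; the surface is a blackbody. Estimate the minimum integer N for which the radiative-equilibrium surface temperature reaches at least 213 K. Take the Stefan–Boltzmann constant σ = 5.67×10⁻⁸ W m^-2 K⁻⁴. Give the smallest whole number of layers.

Top-of-atmosphere balance: σT_e⁴ = S(1−α)/4 = 23.28 W m^-2 → T_e = 142.4 K.
Since T_s⁴ = (N+1)T_e⁴, we need N ≥ (T_s/T_e)⁴ − 1 = 4.013.
The minimum whole number is N = 5.

5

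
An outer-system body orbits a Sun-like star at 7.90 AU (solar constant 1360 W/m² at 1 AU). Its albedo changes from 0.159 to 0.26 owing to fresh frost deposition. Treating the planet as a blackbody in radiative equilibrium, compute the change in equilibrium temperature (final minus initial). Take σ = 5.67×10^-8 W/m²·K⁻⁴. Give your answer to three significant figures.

-2.98 kelvin

Flux at the orbit: S = 1360/(7.90)² = 21.79 W/m².
Initial: T₁ = [S(1−0.159)/(4σ)]^(1/4) = 94.81 K.
After:  T₂ = [21.79·0.74/(4σ)]^(1/4) = 91.83 K.
ΔT = T₂ − T₁ = -2.985 K.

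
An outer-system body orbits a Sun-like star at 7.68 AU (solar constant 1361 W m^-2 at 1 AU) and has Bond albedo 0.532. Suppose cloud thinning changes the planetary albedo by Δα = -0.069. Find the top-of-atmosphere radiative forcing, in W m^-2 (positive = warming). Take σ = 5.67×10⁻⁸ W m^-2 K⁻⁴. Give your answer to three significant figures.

0.398 W m^-2

Irradiance scales as 1/d², so S = 1361 W m^-2 × (1/7.68)² = 23.07 W m^-2.
ΔF = −(S/4)Δα = −(23.07/4)×(-0.069) = 0.3980 W m^-2.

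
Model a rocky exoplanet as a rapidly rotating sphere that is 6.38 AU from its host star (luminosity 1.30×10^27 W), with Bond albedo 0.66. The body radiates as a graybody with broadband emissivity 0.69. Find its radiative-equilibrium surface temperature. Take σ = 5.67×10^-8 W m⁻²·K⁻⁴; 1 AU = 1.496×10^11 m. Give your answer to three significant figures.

Orbital distance: d = 6.38 AU = 9.544×10^11 m.
Flux at the orbit: S = L/(4πd²) = 1.30×10^27/(4π·(9.54×10^11)²) = 113.6 W m⁻².
The planet absorbs (1−α)S over its disc πR² and re-emits over 4πR², so the mean absorbed flux is (1−0.66)·113.6/4 = 9.653 W m⁻².
Equating to εσT⁴ with ε = 0.69: T = (9.653/0.69σ)^(1/4) = 125.3 K.

125 kelvin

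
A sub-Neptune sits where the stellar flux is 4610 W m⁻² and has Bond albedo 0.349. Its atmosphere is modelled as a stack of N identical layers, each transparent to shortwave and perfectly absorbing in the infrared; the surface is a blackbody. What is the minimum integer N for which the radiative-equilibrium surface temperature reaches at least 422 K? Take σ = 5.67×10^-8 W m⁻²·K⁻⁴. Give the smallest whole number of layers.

2

The effective emission temperature is T_e = [S(1−α)/(4σ)]^¼ = 339.2 K.
T_s = (N+1)^(1/4)·T_e ≥ 422 K requires N+1 ≥ (T_s/T_e)⁴ = (422/339.2)⁴ = 2.397.
Rounding up, N = 2.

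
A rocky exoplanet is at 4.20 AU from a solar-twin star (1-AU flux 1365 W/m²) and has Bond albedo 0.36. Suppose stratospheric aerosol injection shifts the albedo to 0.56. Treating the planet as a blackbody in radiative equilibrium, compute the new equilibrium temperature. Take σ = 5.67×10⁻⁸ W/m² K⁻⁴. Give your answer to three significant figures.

By the inverse-square law, S = 1365/4.20² = 77.38 W/m².
With the new albedo, S(1−α₂)/4 = 8.512 W/m², so T₂ = 110.7 K.

111 K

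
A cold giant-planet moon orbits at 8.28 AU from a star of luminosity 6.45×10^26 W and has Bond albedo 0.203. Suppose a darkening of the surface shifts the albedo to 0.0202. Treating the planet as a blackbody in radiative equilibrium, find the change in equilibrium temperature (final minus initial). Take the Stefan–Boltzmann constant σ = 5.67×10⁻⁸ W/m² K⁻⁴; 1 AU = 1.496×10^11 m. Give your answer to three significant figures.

Orbital distance: d = 8.28 AU = 1.239×10^12 m.
S = L/(4πd²) = 33.45 W/m².
With α = 0.203, T₁ = 104.1 K.
After:  T₂ = [33.45·0.98/(4σ)]^(1/4) = 109.6 K.
ΔT = T₂ − T₁ = 5.517 K.

5.52 kelvin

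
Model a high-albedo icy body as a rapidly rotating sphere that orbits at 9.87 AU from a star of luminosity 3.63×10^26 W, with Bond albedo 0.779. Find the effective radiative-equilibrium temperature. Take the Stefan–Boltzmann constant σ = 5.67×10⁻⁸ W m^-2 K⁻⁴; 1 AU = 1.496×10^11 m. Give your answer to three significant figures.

59.9 kelvin

d = 9.87 × 1.496×10^11 m = 1.477×10^12 m.
Flux at the orbit: S = L/(4πd²) = 3.63×10^26/(4π·(1.48×10^12)²) = 13.25 W m^-2.
Absorbed flux (global mean): S(1−α)/4 = 13.25·0.221/4 = 0.7320 W m^-2.
Balancing against σT⁴: T = (0.7320/5.67×10⁻⁸)^(1/4) = 59.94 K.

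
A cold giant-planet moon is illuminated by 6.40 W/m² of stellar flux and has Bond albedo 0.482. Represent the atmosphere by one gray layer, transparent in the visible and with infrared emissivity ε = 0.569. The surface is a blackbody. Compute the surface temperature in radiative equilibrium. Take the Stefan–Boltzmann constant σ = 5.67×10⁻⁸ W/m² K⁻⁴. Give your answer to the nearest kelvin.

67 kelvin

Effective emission temperature (TOA balance): σT_e⁴ = S(1−α)/4 = 0.8288 W/m² → T_e = 61.83 K.
Surface balance with a leaky layer gives σT_s⁴ = σT_e⁴·2/(2−ε), so T_s = T_e·[2/(2−0.569)]^(1/4) = 67.23 K.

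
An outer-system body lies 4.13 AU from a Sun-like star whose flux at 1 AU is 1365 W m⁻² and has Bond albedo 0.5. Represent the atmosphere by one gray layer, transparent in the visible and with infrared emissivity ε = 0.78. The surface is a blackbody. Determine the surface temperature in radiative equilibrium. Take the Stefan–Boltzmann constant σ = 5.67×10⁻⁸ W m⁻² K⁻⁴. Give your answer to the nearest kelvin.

Flux at the orbit: S = 1365/(4.13)² = 80.03 W m⁻².
The planet radiates to space at T_e = [S(1−α)/(4σ)]^(1/4) = 115.2 K.
The surface balance (absorbed SW + ε·downward IR = σT_s⁴) with T_a⁴ = T_s⁴/2 reduces to T_s = T_e·[2/(2−ε)]^¼ = 130.4 K.

130 K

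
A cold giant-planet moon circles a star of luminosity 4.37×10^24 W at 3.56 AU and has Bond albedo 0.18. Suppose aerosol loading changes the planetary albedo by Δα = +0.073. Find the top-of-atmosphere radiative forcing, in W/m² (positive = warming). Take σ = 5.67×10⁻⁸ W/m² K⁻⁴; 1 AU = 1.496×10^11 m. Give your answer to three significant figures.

d = 3.56 × 1.496×10^11 m = 5.326×10^11 m.
Spreading L over a sphere of radius d: S = 4.37×10^24/(4π·5.33×10^11²) = 1.226 W/m².
The change in absorbed flux is Δ[S(1−α)/4] = −SΔα/4 = -0.02238 W/m².

-0.0224 W/m²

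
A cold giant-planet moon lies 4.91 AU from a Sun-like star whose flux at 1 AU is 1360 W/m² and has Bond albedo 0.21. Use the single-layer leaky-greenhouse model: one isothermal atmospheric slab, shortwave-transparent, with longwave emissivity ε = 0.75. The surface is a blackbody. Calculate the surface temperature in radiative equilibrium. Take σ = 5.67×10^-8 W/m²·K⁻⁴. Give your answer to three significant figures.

133 K

Flux at the orbit: S = 1360/(4.91)² = 56.41 W/m².
The planet radiates to space at T_e = [S(1−α)/(4σ)]^(1/4) = 118.4 K.
Surface balance with a leaky layer gives σT_s⁴ = σT_e⁴·2/(2−ε), so T_s = T_e·[2/(2−0.75)]^(1/4) = 133.2 K.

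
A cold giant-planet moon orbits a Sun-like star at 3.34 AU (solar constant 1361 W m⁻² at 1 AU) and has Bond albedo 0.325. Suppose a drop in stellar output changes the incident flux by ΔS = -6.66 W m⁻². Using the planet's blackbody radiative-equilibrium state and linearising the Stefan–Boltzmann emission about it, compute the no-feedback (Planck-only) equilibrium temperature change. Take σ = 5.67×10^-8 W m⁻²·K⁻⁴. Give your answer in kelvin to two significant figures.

Flux at the orbit: S = 1361/(3.34)² = 122.0 W m⁻².
Reference equilibrium: T_e = [S(1−α)/(4σ)]^(1/4) = 138.0 K.
Only a fraction (1−α) is absorbed and it's spread over 4πR², so ΔF = (1−α)ΔS/4 = -1.124 W m⁻².
Linearising σT⁴ gives d(σT⁴)/dT = 4σT_e³ = 0.5966 W m⁻² per K.
ΔT₀ = ΔF/λ_P = -1.124/0.5966 = -1.88 K.

-1.9 K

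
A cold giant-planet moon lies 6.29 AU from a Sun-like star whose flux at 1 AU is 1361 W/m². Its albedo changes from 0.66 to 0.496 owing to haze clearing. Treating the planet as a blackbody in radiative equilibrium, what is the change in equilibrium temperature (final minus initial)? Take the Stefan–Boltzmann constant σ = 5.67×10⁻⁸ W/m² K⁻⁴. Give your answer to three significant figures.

Irradiance scales as 1/d², so S = 1361 W/m² × (1/6.29)² = 34.40 W/m².
Initial: T₁ = [S(1−0.66)/(4σ)]^(1/4) = 84.74 K.
After:  T₂ = [34.40·0.504/(4σ)]^(1/4) = 93.51 K.
ΔT = T₂ − T₁ = 8.763 K.

8.76 K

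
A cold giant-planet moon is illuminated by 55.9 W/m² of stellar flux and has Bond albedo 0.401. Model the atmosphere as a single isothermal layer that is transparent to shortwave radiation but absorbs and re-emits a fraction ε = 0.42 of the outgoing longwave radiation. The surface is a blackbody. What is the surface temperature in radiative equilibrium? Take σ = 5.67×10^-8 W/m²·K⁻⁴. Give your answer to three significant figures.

At the top of the atmosphere, σT_e⁴ = S(1−α)/4 = 8.371 W/m², giving T_e = 110.2 K.
The surface balance (absorbed SW + ε·downward IR = σT_s⁴) with T_a⁴ = T_s⁴/2 reduces to T_s = T_e·[2/(2−ε)]^¼ = 116.9 K.

117 K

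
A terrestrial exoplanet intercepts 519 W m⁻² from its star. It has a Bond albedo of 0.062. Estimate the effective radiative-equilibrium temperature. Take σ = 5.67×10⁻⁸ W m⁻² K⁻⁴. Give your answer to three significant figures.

215 kelvin

Averaging over the sphere, the absorbed flux is S(1−α)/4 = 121.7 W m⁻².
In equilibrium σT⁴ equals this, so T = 215.2 K.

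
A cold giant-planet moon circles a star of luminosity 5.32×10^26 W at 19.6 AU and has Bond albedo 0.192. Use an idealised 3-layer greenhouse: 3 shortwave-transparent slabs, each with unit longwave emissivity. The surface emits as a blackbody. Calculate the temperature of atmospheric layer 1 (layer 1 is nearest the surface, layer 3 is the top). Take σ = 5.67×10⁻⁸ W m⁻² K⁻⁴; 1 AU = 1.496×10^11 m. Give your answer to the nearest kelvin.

85 K

Orbital distance: d = 19.6 AU = 2.932×10^12 m.
Spreading L over a sphere of radius d: S = 5.32×10^26/(4π·2.93×10^12²) = 4.924 W m⁻².
Top-of-atmosphere balance: σT_e⁴ = S(1−α)/4 = 0.9947 W m⁻² → T_e = 64.72 K.
Each opaque layer satisfies 2T_j⁴ = T_{j−1}⁴ + T_{j+1}⁴, giving T_k⁴ = (N+1−k)T_e⁴.
With k = 1: T_1 = (3+1−1)^¼·64.72 K = 85.17 K.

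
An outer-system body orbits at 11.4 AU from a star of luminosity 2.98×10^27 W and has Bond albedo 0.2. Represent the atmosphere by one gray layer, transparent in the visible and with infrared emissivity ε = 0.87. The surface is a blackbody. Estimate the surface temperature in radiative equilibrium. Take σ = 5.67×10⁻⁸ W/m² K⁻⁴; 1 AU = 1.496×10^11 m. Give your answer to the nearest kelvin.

Orbital distance: d = 11.4 AU = 1.705×10^12 m.
Spreading L over a sphere of radius d: S = 2.98×10^27/(4π·1.71×10^12²) = 81.53 W/m².
Effective emission temperature (TOA balance): σT_e⁴ = S(1−α)/4 = 16.31 W/m² → T_e = 130.2 K.
The surface balance (absorbed SW + ε·downward IR = σT_s⁴) with T_a⁴ = T_s⁴/2 reduces to T_s = T_e·[2/(2−ε)]^¼ = 150.2 K.

150 K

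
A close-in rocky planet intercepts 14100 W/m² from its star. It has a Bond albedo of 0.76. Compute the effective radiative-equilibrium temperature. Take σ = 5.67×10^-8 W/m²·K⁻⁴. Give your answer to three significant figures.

Averaging over the sphere, the absorbed flux is S(1−α)/4 = 846.0 W/m².
Balancing against σT⁴: T = (846.0/5.67×10⁻⁸)^(1/4) = 349.5 K.

349 K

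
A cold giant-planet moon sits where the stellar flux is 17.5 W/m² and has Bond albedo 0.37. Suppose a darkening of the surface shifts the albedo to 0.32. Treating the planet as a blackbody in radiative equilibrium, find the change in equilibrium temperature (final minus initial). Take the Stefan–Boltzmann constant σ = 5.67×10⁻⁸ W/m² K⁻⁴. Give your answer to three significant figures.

1.61 kelvin

Initial: T₁ = [S(1−0.37)/(4σ)]^(1/4) = 83.50 K.
After:  T₂ = [17.50·0.68/(4σ)]^(1/4) = 85.11 K.
ΔT = T₂ − T₁ = 1.610 K.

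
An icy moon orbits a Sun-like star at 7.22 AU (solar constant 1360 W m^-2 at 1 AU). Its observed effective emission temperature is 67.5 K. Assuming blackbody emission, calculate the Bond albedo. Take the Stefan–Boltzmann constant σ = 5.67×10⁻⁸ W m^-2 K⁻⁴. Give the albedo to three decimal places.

Flux at the orbit: S = 1360/(7.22)² = 26.09 W m^-2.
From σT⁴ = S(1−α)/4 we invert for α: 1−α = 4σT⁴/S.
4σT⁴ = 4·5.67×10⁻⁸·(67.5)⁴ = 4.708 W m^-2.
1−α = 4.708/26.09 = 0.1805, so α = 0.8195.

0.820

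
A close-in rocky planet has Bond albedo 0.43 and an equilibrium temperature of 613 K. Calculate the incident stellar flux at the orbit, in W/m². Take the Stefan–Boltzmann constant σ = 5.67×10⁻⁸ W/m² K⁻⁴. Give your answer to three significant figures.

56200 W/m²

From S(1−α)/4 = σT⁴: S = 4σT⁴/(1−α).
σT⁴ = 5.67×10⁻⁸·(613)⁴ = 8006 W/m².
S = 4·8006/0.57 = 56180 W/m².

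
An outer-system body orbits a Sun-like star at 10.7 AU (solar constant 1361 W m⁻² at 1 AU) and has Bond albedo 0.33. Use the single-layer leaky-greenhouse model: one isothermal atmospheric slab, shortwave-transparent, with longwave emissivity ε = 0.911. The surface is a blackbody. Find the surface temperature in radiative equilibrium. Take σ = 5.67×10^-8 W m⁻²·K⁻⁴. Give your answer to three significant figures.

89.6 K

Flux at the orbit: S = 1361/(10.7)² = 11.89 W m⁻².
The planet radiates to space at T_e = [S(1−α)/(4σ)]^(1/4) = 76.98 K.
The surface balance (absorbed SW + ε·downward IR = σT_s⁴) with T_a⁴ = T_s⁴/2 reduces to T_s = T_e·[2/(2−ε)]^¼ = 89.62 K.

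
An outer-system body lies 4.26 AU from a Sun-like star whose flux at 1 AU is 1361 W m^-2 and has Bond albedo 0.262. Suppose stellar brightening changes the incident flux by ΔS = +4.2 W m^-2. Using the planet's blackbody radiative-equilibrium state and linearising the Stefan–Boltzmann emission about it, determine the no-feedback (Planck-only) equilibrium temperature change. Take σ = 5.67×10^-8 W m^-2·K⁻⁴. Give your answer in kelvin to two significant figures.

1.7 K

Flux at the orbit: S = 1361/(4.26)² = 75.00 W m^-2.
The baseline emission temperature is T_e = 125.0 K.
Only a fraction (1−α) is absorbed and it's spread over 4πR², so ΔF = (1−α)ΔS/4 = 0.7749 W m^-2.
Planck response: λ_P = 4σT_e³ = 4·5.67×10⁻⁸·(125.0)³ = 0.4428 W m^-2/K.
So ΔT₀ = 0.7749/0.4428 = 1.75 K.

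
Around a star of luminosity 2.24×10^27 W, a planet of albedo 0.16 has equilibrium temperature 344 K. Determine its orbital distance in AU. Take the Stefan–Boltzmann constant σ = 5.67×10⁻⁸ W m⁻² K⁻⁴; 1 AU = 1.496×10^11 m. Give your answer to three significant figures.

1.45 AU

Energy balance gives S = 4σT⁴/(1−α) = 3781 W m⁻².
Then d = [L/(4πS)]^(1/2) = 2.171×10^11 m, i.e. 1.451 AU.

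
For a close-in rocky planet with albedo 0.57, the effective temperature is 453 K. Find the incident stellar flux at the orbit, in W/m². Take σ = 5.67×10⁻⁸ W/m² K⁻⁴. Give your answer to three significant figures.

From S(1−α)/4 = σT⁴: S = 4σT⁴/(1−α).
σT⁴ = 5.67×10⁻⁸·(453)⁴ = 2388 W/m².
S = 4·2388/0.43 = 22210 W/m².

22200 W/m²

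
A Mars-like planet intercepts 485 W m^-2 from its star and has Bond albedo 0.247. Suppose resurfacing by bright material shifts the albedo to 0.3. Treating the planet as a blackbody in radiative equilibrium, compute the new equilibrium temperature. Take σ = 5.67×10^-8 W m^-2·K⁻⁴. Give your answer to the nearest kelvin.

197 K

New equilibrium: T₂ = [(1−0.3)·485.0/(4σ)]^(1/4) = 196.7 K.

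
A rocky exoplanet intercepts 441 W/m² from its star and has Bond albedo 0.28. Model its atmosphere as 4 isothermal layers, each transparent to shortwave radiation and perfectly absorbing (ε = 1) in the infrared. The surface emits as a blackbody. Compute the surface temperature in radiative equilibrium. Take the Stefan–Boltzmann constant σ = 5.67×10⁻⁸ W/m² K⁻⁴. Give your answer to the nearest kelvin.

OLR = S(1−α)/4 = 79.38 W/m²; the top layer radiates at T_e = 193.4 K.
Layer-by-layer balance gives σT_s⁴ = (N+1)σT_e⁴, so T_s = 5^¼·193.4 = 289.3 K.

289 K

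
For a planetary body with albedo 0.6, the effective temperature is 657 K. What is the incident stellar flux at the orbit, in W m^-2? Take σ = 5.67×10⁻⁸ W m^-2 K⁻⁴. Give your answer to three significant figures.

1.06×10^5 W m^-2

From S(1−α)/4 = σT⁴: S = 4σT⁴/(1−α).
The emitted flux is σT⁴ = 10560 W m^-2.
So S = 4×10560/(1−0.6) = 1.056×10^5 W m^-2.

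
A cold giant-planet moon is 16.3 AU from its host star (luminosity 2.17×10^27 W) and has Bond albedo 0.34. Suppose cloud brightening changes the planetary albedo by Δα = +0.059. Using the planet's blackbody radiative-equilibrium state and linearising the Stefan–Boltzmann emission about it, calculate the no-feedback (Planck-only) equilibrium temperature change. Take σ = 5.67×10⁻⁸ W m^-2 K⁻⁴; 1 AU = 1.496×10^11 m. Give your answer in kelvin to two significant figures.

-2.1 kelvin

d = 16.3 × 1.496×10^11 m = 2.438×10^12 m.
S = L/(4πd²) = 29.04 W m^-2.
Unperturbed T_e = [29.04·(1−0.34)/(4σ)]^¼ = 95.88 K.
ΔF = −(S/4)Δα = −(29.04/4)×(+0.059) = -0.4284 W m^-2.
Linearising σT⁴ gives d(σT⁴)/dT = 4σT_e³ = 0.1999 W m^-2 per K.
ΔT₀ = ΔF/λ_P = -0.4284/0.1999 = -2.14 K.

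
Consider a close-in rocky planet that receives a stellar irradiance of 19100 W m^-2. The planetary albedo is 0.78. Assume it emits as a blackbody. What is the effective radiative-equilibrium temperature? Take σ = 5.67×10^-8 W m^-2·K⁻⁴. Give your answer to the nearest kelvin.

Absorbed flux (global mean): S(1−α)/4 = 19100·0.22/4 = 1050 W m^-2.
Balancing against σT⁴: T = (1050/5.67×10⁻⁸)^(1/4) = 368.9 K.

369 kelvin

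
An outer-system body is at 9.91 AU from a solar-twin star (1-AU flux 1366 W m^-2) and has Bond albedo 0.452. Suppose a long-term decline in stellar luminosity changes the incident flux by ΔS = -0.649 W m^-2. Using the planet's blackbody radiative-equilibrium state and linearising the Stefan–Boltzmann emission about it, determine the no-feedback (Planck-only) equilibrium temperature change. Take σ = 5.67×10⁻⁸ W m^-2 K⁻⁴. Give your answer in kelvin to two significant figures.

By the inverse-square law, S = 1366/9.91² = 13.91 W m^-2.
Reference equilibrium: T_e = [S(1−α)/(4σ)]^(1/4) = 76.14 K.
Only a fraction (1−α) is absorbed and it's spread over 4πR², so ΔF = (1−α)ΔS/4 = -0.08891 W m^-2.
Planck response: λ_P = 4σT_e³ = 4·5.67×10⁻⁸·(76.14)³ = 0.1001 W m^-2/K.
Hence the no-feedback warming is ΔF/(4σT_e³) = -0.888 K.

-0.89 kelvin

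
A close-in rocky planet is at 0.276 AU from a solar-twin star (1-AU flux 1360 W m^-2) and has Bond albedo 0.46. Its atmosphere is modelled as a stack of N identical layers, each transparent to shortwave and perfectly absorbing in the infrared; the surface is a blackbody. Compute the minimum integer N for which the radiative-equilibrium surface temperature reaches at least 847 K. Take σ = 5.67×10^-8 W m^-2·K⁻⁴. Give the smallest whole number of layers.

Flux at the orbit: S = 1360/(0.276)² = 17850 W m^-2.
OLR = S(1−α)/4 = 2410 W m^-2; the top layer radiates at T_e = 454.1 K.
Since T_s⁴ = (N+1)T_e⁴, we need N ≥ (T_s/T_e)⁴ − 1 = 11.108.
Rounding up, N = 12.

12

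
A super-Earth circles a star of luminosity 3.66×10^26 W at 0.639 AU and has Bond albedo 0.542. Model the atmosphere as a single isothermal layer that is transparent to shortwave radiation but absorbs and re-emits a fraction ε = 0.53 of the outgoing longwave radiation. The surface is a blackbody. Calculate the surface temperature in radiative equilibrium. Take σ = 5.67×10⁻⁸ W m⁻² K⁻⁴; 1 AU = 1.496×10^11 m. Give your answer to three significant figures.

306 kelvin

d = 0.639 × 1.496×10^11 m = 9.559×10^10 m.
S = L/(4πd²) = 3187 W m⁻².
Effective emission temperature (TOA balance): σT_e⁴ = S(1−α)/4 = 364.9 W m⁻² → T_e = 283.2 K.
The surface balance (absorbed SW + ε·downward IR = σT_s⁴) with T_a⁴ = T_s⁴/2 reduces to T_s = T_e·[2/(2−ε)]^¼ = 305.9 K.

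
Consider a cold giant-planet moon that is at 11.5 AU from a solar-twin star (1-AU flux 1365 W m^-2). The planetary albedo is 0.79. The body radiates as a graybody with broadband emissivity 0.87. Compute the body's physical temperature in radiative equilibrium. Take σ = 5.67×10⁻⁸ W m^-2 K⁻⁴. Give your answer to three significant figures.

By the inverse-square law, S = 1365/11.5² = 10.32 W m^-2.
Averaging over the sphere, the absorbed flux is S(1−α)/4 = 0.5419 W m^-2.
Equating to εσT⁴ with ε = 0.87: T = (0.5419/0.87σ)^(1/4) = 57.57 K.

57.6 kelvin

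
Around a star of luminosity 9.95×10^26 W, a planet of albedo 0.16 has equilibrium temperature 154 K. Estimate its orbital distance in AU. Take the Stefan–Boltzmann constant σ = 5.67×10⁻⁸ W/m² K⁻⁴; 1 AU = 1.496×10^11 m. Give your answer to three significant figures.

4.83 AU

Required flux: S = 4σT⁴/(1−α) = 151.9 W/m².
From L = 4πd²S, d = √(9.95×10^26/(4π·151.9)) = 7.221×10^11 m = 4.827 AU.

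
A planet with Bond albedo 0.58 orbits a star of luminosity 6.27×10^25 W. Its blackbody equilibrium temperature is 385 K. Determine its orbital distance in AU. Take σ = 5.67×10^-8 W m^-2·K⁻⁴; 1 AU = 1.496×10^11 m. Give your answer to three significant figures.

0.137 AU

Energy balance gives S = 4σT⁴/(1−α) = 11860 W m^-2.
Then d = [L/(4πS)]^(1/2) = 2.051×10^10 m, i.e. 0.1371 AU.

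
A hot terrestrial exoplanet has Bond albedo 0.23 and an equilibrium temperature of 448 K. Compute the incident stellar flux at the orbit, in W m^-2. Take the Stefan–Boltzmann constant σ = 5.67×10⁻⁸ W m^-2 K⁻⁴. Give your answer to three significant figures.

Invert the energy balance for S: S = 4σT⁴/(1−α).
σT⁴ = 5.67×10⁻⁸·(448)⁴ = 2284 W m^-2.
S = 4·2284/0.77 = 11860 W m^-2.

11900 W m^-2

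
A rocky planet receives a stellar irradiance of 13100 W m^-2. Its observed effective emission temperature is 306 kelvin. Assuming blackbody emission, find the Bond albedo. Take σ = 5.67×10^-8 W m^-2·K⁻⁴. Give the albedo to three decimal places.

Rearranging the radiative balance, α = 1 − 4σT⁴/S.
4σT⁴ = 4·5.67×10⁻⁸·(306)⁴ = 1989 W m^-2.
Hence α = 1 − 1989/13100 = 0.8482.

0.848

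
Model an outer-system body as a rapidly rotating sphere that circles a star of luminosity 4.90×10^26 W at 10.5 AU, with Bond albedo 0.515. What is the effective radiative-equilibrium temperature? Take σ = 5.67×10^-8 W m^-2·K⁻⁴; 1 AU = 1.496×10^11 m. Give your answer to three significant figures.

76.2 K

Orbital distance: d = 10.5 AU = 1.571×10^12 m.
Spreading L over a sphere of radius d: S = 4.90×10^26/(4π·1.57×10^12²) = 15.80 W m^-2.
Absorbed flux (global mean): S(1−α)/4 = 15.80·0.485/4 = 1.916 W m^-2.
Set σT⁴ = 1.916 → T = (1.916/σ)^(1/4) = 76.24 K.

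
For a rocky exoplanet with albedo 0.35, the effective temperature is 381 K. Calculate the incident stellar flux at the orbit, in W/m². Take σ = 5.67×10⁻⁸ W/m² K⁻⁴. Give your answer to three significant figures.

7350 W/m²

From S(1−α)/4 = σT⁴: S = 4σT⁴/(1−α).
σT⁴ = 5.67×10⁻⁸·(381)⁴ = 1195 W/m².
So S = 4×1195/(1−0.35) = 7352 W/m².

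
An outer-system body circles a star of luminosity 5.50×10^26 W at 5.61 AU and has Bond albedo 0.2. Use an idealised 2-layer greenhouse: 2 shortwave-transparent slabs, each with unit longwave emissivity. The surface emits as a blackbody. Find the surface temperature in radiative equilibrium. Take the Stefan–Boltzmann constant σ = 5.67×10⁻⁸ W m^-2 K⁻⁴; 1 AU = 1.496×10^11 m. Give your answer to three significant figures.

160 kelvin

d = 5.61 × 1.496×10^11 m = 8.393×10^11 m.
Flux at the orbit: S = L/(4πd²) = 5.50×10^26/(4π·(8.39×10^11)²) = 62.14 W m^-2.
The effective emission temperature is T_e = [S(1−α)/(4σ)]^¼ = 121.7 K.
Layer-by-layer balance gives σT_s⁴ = (N+1)σT_e⁴, so T_s = 3^¼·121.7 = 160.1 K.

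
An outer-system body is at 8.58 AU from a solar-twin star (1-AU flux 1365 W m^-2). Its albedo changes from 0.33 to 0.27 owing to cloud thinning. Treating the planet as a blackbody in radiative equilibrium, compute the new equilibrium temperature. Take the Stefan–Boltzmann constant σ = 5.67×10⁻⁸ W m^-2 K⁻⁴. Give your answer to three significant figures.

Irradiance scales as 1/d², so S = 1365 W m^-2 × (1/8.58)² = 18.54 W m^-2.
T₂ = [S(1−α₂)/(4σ)]^(1/4) = [18.54·0.73/(4σ)]^(1/4) = 87.89 K.

87.9 kelvin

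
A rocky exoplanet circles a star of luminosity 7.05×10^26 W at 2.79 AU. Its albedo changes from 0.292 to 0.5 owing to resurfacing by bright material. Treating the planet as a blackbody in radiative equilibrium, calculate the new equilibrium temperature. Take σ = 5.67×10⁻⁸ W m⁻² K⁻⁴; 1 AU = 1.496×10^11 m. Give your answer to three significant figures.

163 K

d = 2.79 × 1.496×10^11 m = 4.174×10^11 m.
Flux at the orbit: S = L/(4πd²) = 7.05×10^26/(4π·(4.17×10^11)²) = 322.0 W m⁻².
With the new albedo, S(1−α₂)/4 = 40.25 W m⁻², so T₂ = 163.2 K.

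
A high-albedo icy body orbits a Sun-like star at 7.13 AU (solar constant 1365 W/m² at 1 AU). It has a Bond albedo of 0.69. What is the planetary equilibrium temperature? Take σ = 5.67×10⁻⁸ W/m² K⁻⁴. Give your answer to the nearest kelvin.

Irradiance scales as 1/d², so S = 1365 W/m² × (1/7.13)² = 26.85 W/m².
Averaging over the sphere, the absorbed flux is S(1−α)/4 = 2.081 W/m².
Set σT⁴ = 2.081 → T = (2.081/σ)^(1/4) = 77.83 K.

78 kelvin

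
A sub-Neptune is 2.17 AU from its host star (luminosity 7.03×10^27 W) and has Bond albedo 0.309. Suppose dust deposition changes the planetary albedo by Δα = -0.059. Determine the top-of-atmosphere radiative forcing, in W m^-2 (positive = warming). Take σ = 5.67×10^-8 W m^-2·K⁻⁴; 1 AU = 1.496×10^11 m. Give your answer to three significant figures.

78.3 W m^-2

Orbital distance: d = 2.17 AU = 3.246×10^11 m.
Spreading L over a sphere of radius d: S = 7.03×10^27/(4π·3.25×10^11²) = 5308 W m^-2.
The change in absorbed flux is Δ[S(1−α)/4] = −SΔα/4 = 78.30 W m^-2.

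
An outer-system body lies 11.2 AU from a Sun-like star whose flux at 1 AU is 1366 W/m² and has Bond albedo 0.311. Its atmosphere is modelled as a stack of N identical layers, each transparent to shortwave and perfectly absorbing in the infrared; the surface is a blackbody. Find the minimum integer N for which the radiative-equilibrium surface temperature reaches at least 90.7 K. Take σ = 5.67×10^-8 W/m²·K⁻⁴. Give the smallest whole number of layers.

By the inverse-square law, S = 1366/11.2² = 10.89 W/m².
Top-of-atmosphere balance: σT_e⁴ = S(1−α)/4 = 1.876 W/m² → T_e = 75.84 K.
Since T_s⁴ = (N+1)T_e⁴, we need N ≥ (T_s/T_e)⁴ − 1 = 1.046.
The minimum whole number is N = 2.

2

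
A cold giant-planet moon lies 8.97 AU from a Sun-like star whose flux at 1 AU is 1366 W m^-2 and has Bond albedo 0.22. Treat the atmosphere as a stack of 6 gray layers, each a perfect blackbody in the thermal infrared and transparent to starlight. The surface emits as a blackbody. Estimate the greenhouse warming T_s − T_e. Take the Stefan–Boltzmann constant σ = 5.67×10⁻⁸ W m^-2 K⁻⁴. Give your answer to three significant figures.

54.8 K

Irradiance scales as 1/d², so S = 1366 W m^-2 × (1/8.97)² = 16.98 W m^-2.
The effective emission temperature is T_e = [S(1−α)/(4σ)]^¼ = 87.41 K.
T_s = (N+1)^(1/4)·T_e = 142.2 K.
So the greenhouse effect raises the surface by 142.2 − 87.41 = 54.77 K.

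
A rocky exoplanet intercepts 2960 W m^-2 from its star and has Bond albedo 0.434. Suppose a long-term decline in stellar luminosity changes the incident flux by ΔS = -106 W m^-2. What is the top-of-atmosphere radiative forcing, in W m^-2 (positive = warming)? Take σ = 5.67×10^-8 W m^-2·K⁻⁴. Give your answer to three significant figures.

-15.0 W m^-2

Only a fraction (1−α) is absorbed and it's spread over 4πR², so ΔF = (1−α)ΔS/4 = -15.00 W m^-2.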